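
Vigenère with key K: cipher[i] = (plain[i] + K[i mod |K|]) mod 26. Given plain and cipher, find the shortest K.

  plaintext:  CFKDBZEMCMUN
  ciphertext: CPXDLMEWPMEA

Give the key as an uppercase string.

  i= 0: C-C =  0 → A
  i= 1: P-F = 10 → K
  i= 2: X-K = 13 → N
  i= 3: D-D =  0 → A
  i= 4: L-B = 10 → K
  i= 5: M-Z = 13 → N
  i= 6: E-E =  0 → A
  i= 7: W-M = 10 → K
  i= 8: P-C = 13 → N
  i= 9: M-M =  0 → A
  i=10: E-U = 10 → K
  i=11: A-N = 13 → N
  shifts repeat with period 3: AKN

AKN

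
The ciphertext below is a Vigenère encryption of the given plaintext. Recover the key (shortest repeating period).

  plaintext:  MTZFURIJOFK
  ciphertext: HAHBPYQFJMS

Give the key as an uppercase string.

  i= 0: H-M = 21 → V
  i= 1: A-T =  7 → H
  i= 2: H-Z =  8 → I
  i= 3: B-F = 22 → W
  i= 4: P-U = 21 → V
  i= 5: Y-R =  7 → H
  i= 6: Q-I =  8 → I
  i= 7: F-J = 22 → W
  i= 8: J-O = 21 → V
  i= 9: M-F =  7 → H
  i=10: S-K =  8 → I
  shifts repeat with period 4: VHIW

VHIW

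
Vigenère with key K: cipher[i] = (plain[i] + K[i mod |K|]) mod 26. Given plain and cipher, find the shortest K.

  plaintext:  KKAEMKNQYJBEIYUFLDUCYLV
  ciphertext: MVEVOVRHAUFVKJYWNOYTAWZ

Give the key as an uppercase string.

CLER

  i= 0: M-K =  2 → C
  i= 1: V-K = 11 → L
  i= 2: E-A =  4 → E
  i= 3: V-E = 17 → R
  i= 4: O-M =  2 → C
  i= 5: V-K = 11 → L
  i= 6: R-N =  4 → E
  i= 7: H-Q = 17 → R
  i= 8: A-Y =  2 → C
  i= 9: U-J = 11 → L
  i=10: F-B =  4 → E
  i=11: V-E = 17 → R
  i=12: K-I =  2 → C
  i=13: J-Y = 11 → L
  i=14: Y-U =  4 → E
  i=15: W-F = 17 → R
  i=16: N-L =  2 → C
  i=17: O-D = 11 → L
  i=18: Y-U =  4 → E
  i=19: T-C = 17 → R
  i=20: A-Y =  2 → C
  i=21: W-L = 11 → L
  i=22: Z-V =  4 → E
  shifts repeat with period 4: CLER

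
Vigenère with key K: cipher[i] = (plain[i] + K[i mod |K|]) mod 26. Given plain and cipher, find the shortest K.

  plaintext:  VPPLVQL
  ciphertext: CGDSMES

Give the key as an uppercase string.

  i= 0: C-V =  7 → H
  i= 1: G-P = 17 → R
  i= 2: D-P = 14 → O
  i= 3: S-L =  7 → H
  i= 4: M-V = 17 → R
  i= 5: E-Q = 14 → O
  i= 6: S-L =  7 → H
  shifts repeat with period 3: HRO

HRO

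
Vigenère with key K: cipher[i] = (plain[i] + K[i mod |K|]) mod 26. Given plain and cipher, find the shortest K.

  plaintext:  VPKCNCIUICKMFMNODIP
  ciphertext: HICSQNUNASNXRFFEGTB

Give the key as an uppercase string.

  i= 0: H-V = 12 → M
  i= 1: I-P = 19 → T
  i= 2: C-K = 18 → S
  i= 3: S-C = 16 → Q
  i= 4: Q-N =  3 → D
  i= 5: N-C = 11 → L
  i= 6: U-I = 12 → M
  i= 7: N-U = 19 → T
  i= 8: A-I = 18 → S
  i= 9: S-C = 16 → Q
  i=10: N-K =  3 → D
  i=11: X-M = 11 → L
  i=12: R-F = 12 → M
  i=13: F-M = 19 → T
  i=14: F-N = 18 → S
  i=15: E-O = 16 → Q
  i=16: G-D =  3 → D
  i=17: T-I = 11 → L
  i=18: B-P = 12 → M
  shifts repeat with period 6: MTSQDL

MTSQDL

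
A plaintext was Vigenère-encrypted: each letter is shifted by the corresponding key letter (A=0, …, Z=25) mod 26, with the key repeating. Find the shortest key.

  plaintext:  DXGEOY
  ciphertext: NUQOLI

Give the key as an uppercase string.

KXK

  i= 0: N-D = 10 → K
  i= 1: U-X = 23 → X
  i= 2: Q-G = 10 → K
  i= 3: O-E = 10 → K
  i= 4: L-O = 23 → X
  i= 5: I-Y = 10 → K
  shifts repeat with period 3: KXK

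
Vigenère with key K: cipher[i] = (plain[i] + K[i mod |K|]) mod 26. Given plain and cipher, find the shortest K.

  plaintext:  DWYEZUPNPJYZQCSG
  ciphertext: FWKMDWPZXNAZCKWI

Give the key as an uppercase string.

  i= 0: F-D =  2 → C
  i= 1: W-W =  0 → A
  i= 2: K-Y = 12 → M
  i= 3: M-E =  8 → I
  i= 4: D-Z =  4 → E
  i= 5: W-U =  2 → C
  i= 6: P-P =  0 → A
  i= 7: Z-N = 12 → M
  i= 8: X-P =  8 → I
  i= 9: N-J =  4 → E
  i=10: A-Y =  2 → C
  i=11: Z-Z =  0 → A
  i=12: C-Q = 12 → M
  i=13: K-C =  8 → I
  i=14: W-S =  4 → E
  i=15: I-G =  2 → C
  shifts repeat with period 5: CAMIE

CAMIE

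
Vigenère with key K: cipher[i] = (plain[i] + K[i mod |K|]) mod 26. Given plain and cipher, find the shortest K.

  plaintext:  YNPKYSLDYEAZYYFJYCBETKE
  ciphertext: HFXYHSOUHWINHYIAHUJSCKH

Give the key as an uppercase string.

JSIOJADR

  i= 0: H-Y =  9 → J
  i= 1: F-N = 18 → S
  i= 2: X-P =  8 → I
  i= 3: Y-K = 14 → O
  i= 4: H-Y =  9 → J
  i= 5: S-S =  0 → A
  i= 6: O-L =  3 → D
  i= 7: U-D = 17 → R
  i= 8: H-Y =  9 → J
  i= 9: W-E = 18 → S
  i=10: I-A =  8 → I
  i=11: N-Z = 14 → O
  i=12: H-Y =  9 → J
  i=13: Y-Y =  0 → A
  i=14: I-F =  3 → D
  i=15: A-J = 17 → R
  i=16: H-Y =  9 → J
  i=17: U-C = 18 → S
  i=18: J-B =  8 → I
  i=19: S-E = 14 → O
  i=20: C-T =  9 → J
  i=21: K-K =  0 → A
  i=22: H-E =  3 → D
  shifts repeat with period 8: JSIOJADR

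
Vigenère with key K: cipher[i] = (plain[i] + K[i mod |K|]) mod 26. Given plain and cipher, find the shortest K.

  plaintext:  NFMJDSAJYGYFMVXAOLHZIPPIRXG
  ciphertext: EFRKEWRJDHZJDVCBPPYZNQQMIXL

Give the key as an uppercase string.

RAFBBE

  i= 0: E-N = 17 → R
  i= 1: F-F =  0 → A
  i= 2: R-M =  5 → F
  i= 3: K-J =  1 → B
  i= 4: E-D =  1 → B
  i= 5: W-S =  4 → E
  i= 6: R-A = 17 → R
  i= 7: J-J =  0 → A
  i= 8: D-Y =  5 → F
  i= 9: H-G =  1 → B
  i=10: Z-Y =  1 → B
  i=11: J-F =  4 → E
  i=12: D-M = 17 → R
  i=13: V-V =  0 → A
  i=14: C-X =  5 → F
  i=15: B-A =  1 → B
  i=16: P-O =  1 → B
  i=17: P-L =  4 → E
  i=18: Y-H = 17 → R
  i=19: Z-Z =  0 → A
  i=20: N-I =  5 → F
  i=21: Q-P =  1 → B
  i=22: Q-P =  1 → B
  i=23: M-I =  4 → E
  i=24: I-R = 17 → R
  i=25: X-X =  0 → A
  i=26: L-G =  5 → F
  shifts repeat with period 6: RAFBBE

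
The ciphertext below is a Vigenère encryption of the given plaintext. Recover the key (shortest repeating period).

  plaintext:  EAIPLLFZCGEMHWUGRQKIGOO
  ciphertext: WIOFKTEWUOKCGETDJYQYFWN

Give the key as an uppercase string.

  i= 0: W-E = 18 → S
  i= 1: I-A =  8 → I
  i= 2: O-I =  6 → G
  i= 3: F-P = 16 → Q
  i= 4: K-L = 25 → Z
  i= 5: T-L =  8 → I
  i= 6: E-F = 25 → Z
  i= 7: W-Z = 23 → X
  i= 8: U-C = 18 → S
  i= 9: O-G =  8 → I
  i=10: K-E =  6 → G
  i=11: C-M = 16 → Q
  i=12: G-H = 25 → Z
  i=13: E-W =  8 → I
  i=14: T-U = 25 → Z
  i=15: D-G = 23 → X
  i=16: J-R = 18 → S
  i=17: Y-Q =  8 → I
  i=18: Q-K =  6 → G
  i=19: Y-I = 16 → Q
  i=20: F-G = 25 → Z
  i=21: W-O =  8 → I
  i=22: N-O = 25 → Z
  shifts repeat with period 8: SIGQZIZX

SIGQZIZX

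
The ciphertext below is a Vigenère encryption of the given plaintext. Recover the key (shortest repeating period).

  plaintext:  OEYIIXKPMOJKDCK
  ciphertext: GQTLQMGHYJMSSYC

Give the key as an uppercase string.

  i= 0: G-O = 18 → S
  i= 1: Q-E = 12 → M
  i= 2: T-Y = 21 → V
  i= 3: L-I =  3 → D
  i= 4: Q-I =  8 → I
  i= 5: M-X = 15 → P
  i= 6: G-K = 22 → W
  i= 7: H-P = 18 → S
  i= 8: Y-M = 12 → M
  i= 9: J-O = 21 → V
  i=10: M-J =  3 → D
  i=11: S-K =  8 → I
  i=12: S-D = 15 → P
  i=13: Y-C = 22 → W
  i=14: C-K = 18 → S
  shifts repeat with period 7: SMVDIPW

SMVDIPW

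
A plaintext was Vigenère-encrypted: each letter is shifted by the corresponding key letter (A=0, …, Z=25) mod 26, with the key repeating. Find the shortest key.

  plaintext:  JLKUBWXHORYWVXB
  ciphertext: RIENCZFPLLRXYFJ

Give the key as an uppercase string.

  i= 0: R-J =  8 → I
  i= 1: I-L = 23 → X
  i= 2: E-K = 20 → U
  i= 3: N-U = 19 → T
  i= 4: C-B =  1 → B
  i= 5: Z-W =  3 → D
  i= 6: F-X =  8 → I
  i= 7: P-H =  8 → I
  i= 8: L-O = 23 → X
  i= 9: L-R = 20 → U
  i=10: R-Y = 19 → T
  i=11: X-W =  1 → B
  i=12: Y-V =  3 → D
  i=13: F-X =  8 → I
  i=14: J-B =  8 → I
  shifts repeat with period 7: IXUTBDI

IXUTBDI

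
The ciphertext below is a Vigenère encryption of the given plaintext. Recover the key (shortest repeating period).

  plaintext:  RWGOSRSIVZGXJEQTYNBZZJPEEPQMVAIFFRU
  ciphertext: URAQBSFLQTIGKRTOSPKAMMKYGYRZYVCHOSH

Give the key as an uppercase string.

  i= 0: U-R =  3 → D
  i= 1: R-W = 21 → V
  i= 2: A-G = 20 → U
  i= 3: Q-O =  2 → C
  i= 4: B-S =  9 → J
  i= 5: S-R =  1 → B
  i= 6: F-S = 13 → N
  i= 7: L-I =  3 → D
  i= 8: Q-V = 21 → V
  i= 9: T-Z = 20 → U
  i=10: I-G =  2 → C
  i=11: G-X =  9 → J
  i=12: K-J =  1 → B
  i=13: R-E = 13 → N
  i=14: T-Q =  3 → D
  i=15: O-T = 21 → V
  i=16: S-Y = 20 → U
  i=17: P-N =  2 → C
  i=18: K-B =  9 → J
  i=19: A-Z =  1 → B
  i=20: M-Z = 13 → N
  i=21: M-J =  3 → D
  i=22: K-P = 21 → V
  i=23: Y-E = 20 → U
  i=24: G-E =  2 → C
  i=25: Y-P =  9 → J
  i=26: R-Q =  1 → B
  i=27: Z-M = 13 → N
  i=28: Y-V =  3 → D
  i=29: V-A = 21 → V
  i=30: C-I = 20 → U
  i=31: H-F =  2 → C
  i=32: O-F =  9 → J
  i=33: S-R =  1 → B
  i=34: H-U = 13 → N
  shifts repeat with period 7: DVUCJBN

DVUCJBN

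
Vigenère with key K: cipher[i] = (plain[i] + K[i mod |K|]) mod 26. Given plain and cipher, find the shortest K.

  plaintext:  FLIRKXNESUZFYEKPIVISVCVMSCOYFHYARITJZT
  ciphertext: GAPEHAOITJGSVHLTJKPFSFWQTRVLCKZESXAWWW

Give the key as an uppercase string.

BPHNXDBE

  i= 0: G-F =  1 → B
  i= 1: A-L = 15 → P
  i= 2: P-I =  7 → H
  i= 3: E-R = 13 → N
  i= 4: H-K = 23 → X
  i= 5: A-X =  3 → D
  i= 6: O-N =  1 → B
  i= 7: I-E =  4 → E
  i= 8: T-S =  1 → B
  i= 9: J-U = 15 → P
  i=10: G-Z =  7 → H
  i=11: S-F = 13 → N
  i=12: V-Y = 23 → X
  i=13: H-E =  3 → D
  i=14: L-K =  1 → B
  i=15: T-P =  4 → E
  i=16: J-I =  1 → B
  i=17: K-V = 15 → P
  i=18: P-I =  7 → H
  i=19: F-S = 13 → N
  i=20: S-V = 23 → X
  i=21: F-C =  3 → D
  i=22: W-V =  1 → B
  i=23: Q-M =  4 → E
  i=24: T-S =  1 → B
  i=25: R-C = 15 → P
  i=26: V-O =  7 → H
  i=27: L-Y = 13 → N
  i=28: C-F = 23 → X
  i=29: K-H =  3 → D
  i=30: Z-Y =  1 → B
  i=31: E-A =  4 → E
  i=32: S-R =  1 → B
  i=33: X-I = 15 → P
  i=34: A-T =  7 → H
  i=35: W-J = 13 → N
  i=36: W-Z = 23 → X
  i=37: W-T =  3 → D
  shifts repeat with period 8: BPHNXDBE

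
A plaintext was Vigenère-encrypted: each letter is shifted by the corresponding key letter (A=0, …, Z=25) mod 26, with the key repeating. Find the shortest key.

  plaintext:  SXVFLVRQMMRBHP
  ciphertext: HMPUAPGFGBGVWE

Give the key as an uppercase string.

PPU

  i= 0: H-S = 15 → P
  i= 1: M-X = 15 → P
  i= 2: P-V = 20 → U
  i= 3: U-F = 15 → P
  i= 4: A-L = 15 → P
  i= 5: P-V = 20 → U
  i= 6: G-R = 15 → P
  i= 7: F-Q = 15 → P
  i= 8: G-M = 20 → U
  i= 9: B-M = 15 → P
  i=10: G-R = 15 → P
  i=11: V-B = 20 → U
  i=12: W-H = 15 → P
  i=13: E-P = 15 → P
  shifts repeat with period 3: PPU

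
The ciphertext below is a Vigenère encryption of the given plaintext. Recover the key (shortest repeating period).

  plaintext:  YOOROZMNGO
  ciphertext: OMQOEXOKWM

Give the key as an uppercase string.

QYCX

  i= 0: O-Y = 16 → Q
  i= 1: M-O = 24 → Y
  i= 2: Q-O =  2 → C
  i= 3: O-R = 23 → X
  i= 4: E-O = 16 → Q
  i= 5: X-Z = 24 → Y
  i= 6: O-M =  2 → C
  i= 7: K-N = 23 → X
  i= 8: W-G = 16 → Q
  i= 9: M-O = 24 → Y
  shifts repeat with period 4: QYCX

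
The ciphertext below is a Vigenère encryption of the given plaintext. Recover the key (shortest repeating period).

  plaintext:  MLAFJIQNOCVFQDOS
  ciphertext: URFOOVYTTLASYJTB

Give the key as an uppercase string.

IGFJFN

  i= 0: U-M =  8 → I
  i= 1: R-L =  6 → G
  i= 2: F-A =  5 → F
  i= 3: O-F =  9 → J
  i= 4: O-J =  5 → F
  i= 5: V-I = 13 → N
  i= 6: Y-Q =  8 → I
  i= 7: T-N =  6 → G
  i= 8: T-O =  5 → F
  i= 9: L-C =  9 → J
  i=10: A-V =  5 → F
  i=11: S-F = 13 → N
  i=12: Y-Q =  8 → I
  i=13: J-D =  6 → G
  i=14: T-O =  5 → F
  i=15: B-S =  9 → J
  shifts repeat with period 6: IGFJFN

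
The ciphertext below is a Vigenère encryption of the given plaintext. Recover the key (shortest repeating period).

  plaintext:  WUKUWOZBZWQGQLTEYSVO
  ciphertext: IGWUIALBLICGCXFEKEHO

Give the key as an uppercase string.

MMMA

  i= 0: I-W = 12 → M
  i= 1: G-U = 12 → M
  i= 2: W-K = 12 → M
  i= 3: U-U =  0 → A
  i= 4: I-W = 12 → M
  i= 5: A-O = 12 → M
  i= 6: L-Z = 12 → M
  i= 7: B-B =  0 → A
  i= 8: L-Z = 12 → M
  i= 9: I-W = 12 → M
  i=10: C-Q = 12 → M
  i=11: G-G =  0 → A
  i=12: C-Q = 12 → M
  i=13: X-L = 12 → M
  i=14: F-T = 12 → M
  i=15: E-E =  0 → A
  i=16: K-Y = 12 → M
  i=17: E-S = 12 → M
  i=18: H-V = 12 → M
  i=19: O-O =  0 → A
  shifts repeat with period 4: MMMA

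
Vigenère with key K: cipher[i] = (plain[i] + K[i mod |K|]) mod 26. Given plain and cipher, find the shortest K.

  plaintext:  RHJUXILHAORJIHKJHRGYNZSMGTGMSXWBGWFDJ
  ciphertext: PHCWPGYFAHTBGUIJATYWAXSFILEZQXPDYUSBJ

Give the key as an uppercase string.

  i= 0: P-R = 24 → Y
  i= 1: H-H =  0 → A
  i= 2: C-J = 19 → T
  i= 3: W-U =  2 → C
  i= 4: P-X = 18 → S
  i= 5: G-I = 24 → Y
  i= 6: Y-L = 13 → N
  i= 7: F-H = 24 → Y
  i= 8: A-A =  0 → A
  i= 9: H-O = 19 → T
  i=10: T-R =  2 → C
  i=11: B-J = 18 → S
  i=12: G-I = 24 → Y
  i=13: U-H = 13 → N
  i=14: I-K = 24 → Y
  i=15: J-J =  0 → A
  i=16: A-H = 19 → T
  i=17: T-R =  2 → C
  i=18: Y-G = 18 → S
  i=19: W-Y = 24 → Y
  i=20: A-N = 13 → N
  i=21: X-Z = 24 → Y
  i=22: S-S =  0 → A
  i=23: F-M = 19 → T
  i=24: I-G =  2 → C
  i=25: L-T = 18 → S
  i=26: E-G = 24 → Y
  i=27: Z-M = 13 → N
  i=28: Q-S = 24 → Y
  i=29: X-X =  0 → A
  i=30: P-W = 19 → T
  i=31: D-B =  2 → C
  i=32: Y-G = 18 → S
  i=33: U-W = 24 → Y
  i=34: S-F = 13 → N
  i=35: B-D = 24 → Y
  i=36: J-J =  0 → A
  shifts repeat with period 7: YATCSYN

YATCSYN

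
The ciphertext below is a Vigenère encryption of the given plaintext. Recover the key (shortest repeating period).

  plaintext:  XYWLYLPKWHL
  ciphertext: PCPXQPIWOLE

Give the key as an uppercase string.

SETM

  i= 0: P-X = 18 → S
  i= 1: C-Y =  4 → E
  i= 2: P-W = 19 → T
  i= 3: X-L = 12 → M
  i= 4: Q-Y = 18 → S
  i= 5: P-L =  4 → E
  i= 6: I-P = 19 → T
  i= 7: W-K = 12 → M
  i= 8: O-W = 18 → S
  i= 9: L-H =  4 → E
  i=10: E-L = 19 → T
  shifts repeat with period 4: SETM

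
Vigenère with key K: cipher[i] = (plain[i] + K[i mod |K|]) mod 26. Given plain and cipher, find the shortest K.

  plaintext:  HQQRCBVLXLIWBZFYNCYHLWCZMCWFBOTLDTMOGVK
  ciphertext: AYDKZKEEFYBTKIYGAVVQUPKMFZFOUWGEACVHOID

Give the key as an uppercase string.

TINTXJJ

  i= 0: A-H = 19 → T
  i= 1: Y-Q =  8 → I
  i= 2: D-Q = 13 → N
  i= 3: K-R = 19 → T
  i= 4: Z-C = 23 → X
  i= 5: K-B =  9 → J
  i= 6: E-V =  9 → J
  i= 7: E-L = 19 → T
  i= 8: F-X =  8 → I
  i= 9: Y-L = 13 → N
  i=10: B-I = 19 → T
  i=11: T-W = 23 → X
  i=12: K-B =  9 → J
  i=13: I-Z =  9 → J
  i=14: Y-F = 19 → T
  i=15: G-Y =  8 → I
  i=16: A-N = 13 → N
  i=17: V-C = 19 → T
  i=18: V-Y = 23 → X
  i=19: Q-H =  9 → J
  i=20: U-L =  9 → J
  i=21: P-W = 19 → T
  i=22: K-C =  8 → I
  i=23: M-Z = 13 → N
  i=24: F-M = 19 → T
  i=25: Z-C = 23 → X
  i=26: F-W =  9 → J
  i=27: O-F =  9 → J
  i=28: U-B = 19 → T
  i=29: W-O =  8 → I
  i=30: G-T = 13 → N
  i=31: E-L = 19 → T
  i=32: A-D = 23 → X
  i=33: C-T =  9 → J
  i=34: V-M =  9 → J
  i=35: H-O = 19 → T
  i=36: O-G =  8 → I
  i=37: I-V = 13 → N
  i=38: D-K = 19 → T
  shifts repeat with period 7: TINTXJJ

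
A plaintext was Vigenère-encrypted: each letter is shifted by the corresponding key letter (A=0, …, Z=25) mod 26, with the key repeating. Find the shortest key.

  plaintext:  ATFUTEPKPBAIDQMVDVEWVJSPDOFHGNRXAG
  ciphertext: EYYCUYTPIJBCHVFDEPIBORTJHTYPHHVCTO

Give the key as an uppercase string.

  i= 0: E-A =  4 → E
  i= 1: Y-T =  5 → F
  i= 2: Y-F = 19 → T
  i= 3: C-U =  8 → I
  i= 4: U-T =  1 → B
  i= 5: Y-E = 20 → U
  i= 6: T-P =  4 → E
  i= 7: P-K =  5 → F
  i= 8: I-P = 19 → T
  i= 9: J-B =  8 → I
  i=10: B-A =  1 → B
  i=11: C-I = 20 → U
  i=12: H-D =  4 → E
  i=13: V-Q =  5 → F
  i=14: F-M = 19 → T
  i=15: D-V =  8 → I
  i=16: E-D =  1 → B
  i=17: P-V = 20 → U
  i=18: I-E =  4 → E
  i=19: B-W =  5 → F
  i=20: O-V = 19 → T
  i=21: R-J =  8 → I
  i=22: T-S =  1 → B
  i=23: J-P = 20 → U
  i=24: H-D =  4 → E
  i=25: T-O =  5 → F
  i=26: Y-F = 19 → T
  i=27: P-H =  8 → I
  i=28: H-G =  1 → B
  i=29: H-N = 20 → U
  i=30: V-R =  4 → E
  i=31: C-X =  5 → F
  i=32: T-A = 19 → T
  i=33: O-G =  8 → I
  shifts repeat with period 6: EFTIBU

EFTIBU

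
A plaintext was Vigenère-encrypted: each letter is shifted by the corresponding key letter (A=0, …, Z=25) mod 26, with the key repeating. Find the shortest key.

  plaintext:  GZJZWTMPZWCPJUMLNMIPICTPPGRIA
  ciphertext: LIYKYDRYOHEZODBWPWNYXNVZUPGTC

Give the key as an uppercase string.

  i= 0: L-G =  5 → F
  i= 1: I-Z =  9 → J
  i= 2: Y-J = 15 → P
  i= 3: K-Z = 11 → L
  i= 4: Y-W =  2 → C
  i= 5: D-T = 10 → K
  i= 6: R-M =  5 → F
  i= 7: Y-P =  9 → J
  i= 8: O-Z = 15 → P
  i= 9: H-W = 11 → L
  i=10: E-C =  2 → C
  i=11: Z-P = 10 → K
  i=12: O-J =  5 → F
  i=13: D-U =  9 → J
  i=14: B-M = 15 → P
  i=15: W-L = 11 → L
  i=16: P-N =  2 → C
  i=17: W-M = 10 → K
  i=18: N-I =  5 → F
  i=19: Y-P =  9 → J
  i=20: X-I = 15 → P
  i=21: N-C = 11 → L
  i=22: V-T =  2 → C
  i=23: Z-P = 10 → K
  i=24: U-P =  5 → F
  i=25: P-G =  9 → J
  i=26: G-R = 15 → P
  i=27: T-I = 11 → L
  i=28: C-A =  2 → C
  shifts repeat with period 6: FJPLCK

FJPLCK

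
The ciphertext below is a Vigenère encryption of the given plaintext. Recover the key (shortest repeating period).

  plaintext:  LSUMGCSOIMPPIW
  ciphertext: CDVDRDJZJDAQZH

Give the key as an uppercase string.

RLB

  i= 0: C-L = 17 → R
  i= 1: D-S = 11 → L
  i= 2: V-U =  1 → B
  i= 3: D-M = 17 → R
  i= 4: R-G = 11 → L
  i= 5: D-C =  1 → B
  i= 6: J-S = 17 → R
  i= 7: Z-O = 11 → L
  i= 8: J-I =  1 → B
  i= 9: D-M = 17 → R
  i=10: A-P = 11 → L
  i=11: Q-P =  1 → B
  i=12: Z-I = 17 → R
  i=13: H-W = 11 → L
  shifts repeat with period 3: RLB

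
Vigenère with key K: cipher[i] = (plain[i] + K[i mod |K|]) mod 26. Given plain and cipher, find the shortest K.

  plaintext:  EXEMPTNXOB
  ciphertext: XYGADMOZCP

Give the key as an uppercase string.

  i= 0: X-E = 19 → T
  i= 1: Y-X =  1 → B
  i= 2: G-E =  2 → C
  i= 3: A-M = 14 → O
  i= 4: D-P = 14 → O
  i= 5: M-T = 19 → T
  i= 6: O-N =  1 → B
  i= 7: Z-X =  2 → C
  i= 8: C-O = 14 → O
  i= 9: P-B = 14 → O
  shifts repeat with period 5: TBCOO

TBCOO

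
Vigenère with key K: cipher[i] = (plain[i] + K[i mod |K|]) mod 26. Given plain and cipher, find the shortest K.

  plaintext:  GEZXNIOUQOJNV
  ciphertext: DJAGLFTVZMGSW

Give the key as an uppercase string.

XFBJY

  i= 0: D-G = 23 → X
  i= 1: J-E =  5 → F
  i= 2: A-Z =  1 → B
  i= 3: G-X =  9 → J
  i= 4: L-N = 24 → Y
  i= 5: F-I = 23 → X
  i= 6: T-O =  5 → F
  i= 7: V-U =  1 → B
  i= 8: Z-Q =  9 → J
  i= 9: M-O = 24 → Y
  i=10: G-J = 23 → X
  i=11: S-N =  5 → F
  i=12: W-V =  1 → B
  shifts repeat with period 5: XFBJY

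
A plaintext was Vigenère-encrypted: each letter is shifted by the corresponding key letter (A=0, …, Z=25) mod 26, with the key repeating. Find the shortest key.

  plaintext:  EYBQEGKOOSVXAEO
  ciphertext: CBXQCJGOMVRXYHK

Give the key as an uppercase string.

  i= 0: C-E = 24 → Y
  i= 1: B-Y =  3 → D
  i= 2: X-B = 22 → W
  i= 3: Q-Q =  0 → A
  i= 4: C-E = 24 → Y
  i= 5: J-G =  3 → D
  i= 6: G-K = 22 → W
  i= 7: O-O =  0 → A
  i= 8: M-O = 24 → Y
  i= 9: V-S =  3 → D
  i=10: R-V = 22 → W
  i=11: X-X =  0 → A
  i=12: Y-A = 24 → Y
  i=13: H-E =  3 → D
  i=14: K-O = 22 → W
  shifts repeat with period 4: YDWA

YDWA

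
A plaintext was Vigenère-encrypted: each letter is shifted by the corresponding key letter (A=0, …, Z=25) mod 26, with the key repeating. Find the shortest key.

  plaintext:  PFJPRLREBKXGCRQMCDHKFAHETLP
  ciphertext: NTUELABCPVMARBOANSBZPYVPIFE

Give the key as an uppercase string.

YOLPUPK

  i= 0: N-P = 24 → Y
  i= 1: T-F = 14 → O
  i= 2: U-J = 11 → L
  i= 3: E-P = 15 → P
  i= 4: L-R = 20 → U
  i= 5: A-L = 15 → P
  i= 6: B-R = 10 → K
  i= 7: C-E = 24 → Y
  i= 8: P-B = 14 → O
  i= 9: V-K = 11 → L
  i=10: M-X = 15 → P
  i=11: A-G = 20 → U
  i=12: R-C = 15 → P
  i=13: B-R = 10 → K
  i=14: O-Q = 24 → Y
  i=15: A-M = 14 → O
  i=16: N-C = 11 → L
  i=17: S-D = 15 → P
  i=18: B-H = 20 → U
  i=19: Z-K = 15 → P
  i=20: P-F = 10 → K
  i=21: Y-A = 24 → Y
  i=22: V-H = 14 → O
  i=23: P-E = 11 → L
  i=24: I-T = 15 → P
  i=25: F-L = 20 → U
  i=26: E-P = 15 → P
  shifts repeat with period 7: YOLPUPK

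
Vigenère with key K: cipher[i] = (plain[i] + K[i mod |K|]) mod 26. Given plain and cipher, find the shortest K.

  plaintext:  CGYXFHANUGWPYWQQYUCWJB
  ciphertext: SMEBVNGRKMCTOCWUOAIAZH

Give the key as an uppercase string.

  i= 0: S-C = 16 → Q
  i= 1: M-G =  6 → G
  i= 2: E-Y =  6 → G
  i= 3: B-X =  4 → E
  i= 4: V-F = 16 → Q
  i= 5: N-H =  6 → G
  i= 6: G-A =  6 → G
  i= 7: R-N =  4 → E
  i= 8: K-U = 16 → Q
  i= 9: M-G =  6 → G
  i=10: C-W =  6 → G
  i=11: T-P =  4 → E
  i=12: O-Y = 16 → Q
  i=13: C-W =  6 → G
  i=14: W-Q =  6 → G
  i=15: U-Q =  4 → E
  i=16: O-Y = 16 → Q
  i=17: A-U =  6 → G
  i=18: I-C =  6 → G
  i=19: A-W =  4 → E
  i=20: Z-J = 16 → Q
  i=21: H-B =  6 → G
  shifts repeat with period 4: QGGE

QGGE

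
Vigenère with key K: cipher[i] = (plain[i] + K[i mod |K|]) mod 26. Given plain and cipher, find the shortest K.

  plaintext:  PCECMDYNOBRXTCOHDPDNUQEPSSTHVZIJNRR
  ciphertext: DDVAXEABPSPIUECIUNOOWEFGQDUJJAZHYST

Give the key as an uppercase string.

  i= 0: D-P = 14 → O
  i= 1: D-C =  1 → B
  i= 2: V-E = 17 → R
  i= 3: A-C = 24 → Y
  i= 4: X-M = 11 → L
  i= 5: E-D =  1 → B
  i= 6: A-Y =  2 → C
  i= 7: B-N = 14 → O
  i= 8: P-O =  1 → B
  i= 9: S-B = 17 → R
  i=10: P-R = 24 → Y
  i=11: I-X = 11 → L
  i=12: U-T =  1 → B
  i=13: E-C =  2 → C
  i=14: C-O = 14 → O
  i=15: I-H =  1 → B
  i=16: U-D = 17 → R
  i=17: N-P = 24 → Y
  i=18: O-D = 11 → L
  i=19: O-N =  1 → B
  i=20: W-U =  2 → C
  i=21: E-Q = 14 → O
  i=22: F-E =  1 → B
  i=23: G-P = 17 → R
  i=24: Q-S = 24 → Y
  i=25: D-S = 11 → L
  i=26: U-T =  1 → B
  i=27: J-H =  2 → C
  i=28: J-V = 14 → O
  i=29: A-Z =  1 → B
  i=30: Z-I = 17 → R
  i=31: H-J = 24 → Y
  i=32: Y-N = 11 → L
  i=33: S-R =  1 → B
  i=34: T-R =  2 → C
  shifts repeat with period 7: OBRYLBC

OBRYLBC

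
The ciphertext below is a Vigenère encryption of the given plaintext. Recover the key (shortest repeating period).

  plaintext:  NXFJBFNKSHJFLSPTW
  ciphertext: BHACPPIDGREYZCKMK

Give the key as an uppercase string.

  i= 0: B-N = 14 → O
  i= 1: H-X = 10 → K
  i= 2: A-F = 21 → V
  i= 3: C-J = 19 → T
  i= 4: P-B = 14 → O
  i= 5: P-F = 10 → K
  i= 6: I-N = 21 → V
  i= 7: D-K = 19 → T
  i= 8: G-S = 14 → O
  i= 9: R-H = 10 → K
  i=10: E-J = 21 → V
  i=11: Y-F = 19 → T
  i=12: Z-L = 14 → O
  i=13: C-S = 10 → K
  i=14: K-P = 21 → V
  i=15: M-T = 19 → T
  i=16: K-W = 14 → O
  shifts repeat with period 4: OKVT

OKVT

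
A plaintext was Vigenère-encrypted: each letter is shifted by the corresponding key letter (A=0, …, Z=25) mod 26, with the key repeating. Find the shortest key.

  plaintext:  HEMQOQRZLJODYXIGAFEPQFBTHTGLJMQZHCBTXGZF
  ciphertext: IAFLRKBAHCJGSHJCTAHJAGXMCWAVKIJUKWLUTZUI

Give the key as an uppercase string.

BWTVDUK

  i= 0: I-H =  1 → B
  i= 1: A-E = 22 → W
  i= 2: F-M = 19 → T
  i= 3: L-Q = 21 → V
  i= 4: R-O =  3 → D
  i= 5: K-Q = 20 → U
  i= 6: B-R = 10 → K
  i= 7: A-Z =  1 → B
  i= 8: H-L = 22 → W
  i= 9: C-J = 19 → T
  i=10: J-O = 21 → V
  i=11: G-D =  3 → D
  i=12: S-Y = 20 → U
  i=13: H-X = 10 → K
  i=14: J-I =  1 → B
  i=15: C-G = 22 → W
  i=16: T-A = 19 → T
  i=17: A-F = 21 → V
  i=18: H-E =  3 → D
  i=19: J-P = 20 → U
  i=20: A-Q = 10 → K
  i=21: G-F =  1 → B
  i=22: X-B = 22 → W
  i=23: M-T = 19 → T
  i=24: C-H = 21 → V
  i=25: W-T =  3 → D
  i=26: A-G = 20 → U
  i=27: V-L = 10 → K
  i=28: K-J =  1 → B
  i=29: I-M = 22 → W
  i=30: J-Q = 19 → T
  i=31: U-Z = 21 → V
  i=32: K-H =  3 → D
  i=33: W-C = 20 → U
  i=34: L-B = 10 → K
  i=35: U-T =  1 → B
  i=36: T-X = 22 → W
  i=37: Z-G = 19 → T
  i=38: U-Z = 21 → V
  i=39: I-F =  3 → D
  shifts repeat with period 7: BWTVDUK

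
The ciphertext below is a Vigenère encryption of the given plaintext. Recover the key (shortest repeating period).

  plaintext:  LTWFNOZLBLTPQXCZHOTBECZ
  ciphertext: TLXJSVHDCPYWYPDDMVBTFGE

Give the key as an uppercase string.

  i= 0: T-L =  8 → I
  i= 1: L-T = 18 → S
  i= 2: X-W =  1 → B
  i= 3: J-F =  4 → E
  i= 4: S-N =  5 → F
  i= 5: V-O =  7 → H
  i= 6: H-Z =  8 → I
  i= 7: D-L = 18 → S
  i= 8: C-B =  1 → B
  i= 9: P-L =  4 → E
  i=10: Y-T =  5 → F
  i=11: W-P =  7 → H
  i=12: Y-Q =  8 → I
  i=13: P-X = 18 → S
  i=14: D-C =  1 → B
  i=15: D-Z =  4 → E
  i=16: M-H =  5 → F
  i=17: V-O =  7 → H
  i=18: B-T =  8 → I
  i=19: T-B = 18 → S
  i=20: F-E =  1 → B
  i=21: G-C =  4 → E
  i=22: E-Z =  5 → F
  shifts repeat with period 6: ISBEFH

ISBEFH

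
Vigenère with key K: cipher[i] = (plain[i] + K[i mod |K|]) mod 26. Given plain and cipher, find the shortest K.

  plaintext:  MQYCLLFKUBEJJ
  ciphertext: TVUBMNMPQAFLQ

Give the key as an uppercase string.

HFWZBC

  i= 0: T-M =  7 → H
  i= 1: V-Q =  5 → F
  i= 2: U-Y = 22 → W
  i= 3: B-C = 25 → Z
  i= 4: M-L =  1 → B
  i= 5: N-L =  2 → C
  i= 6: M-F =  7 → H
  i= 7: P-K =  5 → F
  i= 8: Q-U = 22 → W
  i= 9: A-B = 25 → Z
  i=10: F-E =  1 → B
  i=11: L-J =  2 → C
  i=12: Q-J =  7 → H
  shifts repeat with period 6: HFWZBC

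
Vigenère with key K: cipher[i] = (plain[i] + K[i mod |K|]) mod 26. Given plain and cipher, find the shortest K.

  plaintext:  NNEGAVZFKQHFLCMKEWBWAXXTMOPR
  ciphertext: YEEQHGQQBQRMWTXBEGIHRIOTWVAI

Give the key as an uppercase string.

  i= 0: Y-N = 11 → L
  i= 1: E-N = 17 → R
  i= 2: E-E =  0 → A
  i= 3: Q-G = 10 → K
  i= 4: H-A =  7 → H
  i= 5: G-V = 11 → L
  i= 6: Q-Z = 17 → R
  i= 7: Q-F = 11 → L
  i= 8: B-K = 17 → R
  i= 9: Q-Q =  0 → A
  i=10: R-H = 10 → K
  i=11: M-F =  7 → H
  i=12: W-L = 11 → L
  i=13: T-C = 17 → R
  i=14: X-M = 11 → L
  i=15: B-K = 17 → R
  i=16: E-E =  0 → A
  i=17: G-W = 10 → K
  i=18: I-B =  7 → H
  i=19: H-W = 11 → L
  i=20: R-A = 17 → R
  i=21: I-X = 11 → L
  i=22: O-X = 17 → R
  i=23: T-T =  0 → A
  i=24: W-M = 10 → K
  i=25: V-O =  7 → H
  i=26: A-P = 11 → L
  i=27: I-R = 17 → R
  shifts repeat with period 7: LRAKHLR

LRAKHLR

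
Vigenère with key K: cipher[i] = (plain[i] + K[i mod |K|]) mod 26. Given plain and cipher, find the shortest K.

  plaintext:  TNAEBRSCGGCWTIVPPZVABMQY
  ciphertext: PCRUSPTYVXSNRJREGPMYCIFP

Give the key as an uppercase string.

WPRQRYB

  i= 0: P-T = 22 → W
  i= 1: C-N = 15 → P
  i= 2: R-A = 17 → R
  i= 3: U-E = 16 → Q
  i= 4: S-B = 17 → R
  i= 5: P-R = 24 → Y
  i= 6: T-S =  1 → B
  i= 7: Y-C = 22 → W
  i= 8: V-G = 15 → P
  i= 9: X-G = 17 → R
  i=10: S-C = 16 → Q
  i=11: N-W = 17 → R
  i=12: R-T = 24 → Y
  i=13: J-I =  1 → B
  i=14: R-V = 22 → W
  i=15: E-P = 15 → P
  i=16: G-P = 17 → R
  i=17: P-Z = 16 → Q
  i=18: M-V = 17 → R
  i=19: Y-A = 24 → Y
  i=20: C-B =  1 → B
  i=21: I-M = 22 → W
  i=22: F-Q = 15 → P
  i=23: P-Y = 17 → R
  shifts repeat with period 7: WPRQRYB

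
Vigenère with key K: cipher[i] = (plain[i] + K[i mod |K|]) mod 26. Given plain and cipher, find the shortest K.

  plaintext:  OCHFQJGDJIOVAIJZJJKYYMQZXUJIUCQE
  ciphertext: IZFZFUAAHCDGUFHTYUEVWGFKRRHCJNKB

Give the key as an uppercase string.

  i= 0: I-O = 20 → U
  i= 1: Z-C = 23 → X
  i= 2: F-H = 24 → Y
  i= 3: Z-F = 20 → U
  i= 4: F-Q = 15 → P
  i= 5: U-J = 11 → L
  i= 6: A-G = 20 → U
  i= 7: A-D = 23 → X
  i= 8: H-J = 24 → Y
  i= 9: C-I = 20 → U
  i=10: D-O = 15 → P
  i=11: G-V = 11 → L
  i=12: U-A = 20 → U
  i=13: F-I = 23 → X
  i=14: H-J = 24 → Y
  i=15: T-Z = 20 → U
  i=16: Y-J = 15 → P
  i=17: U-J = 11 → L
  i=18: E-K = 20 → U
  i=19: V-Y = 23 → X
  i=20: W-Y = 24 → Y
  i=21: G-M = 20 → U
  i=22: F-Q = 15 → P
  i=23: K-Z = 11 → L
  i=24: R-X = 20 → U
  i=25: R-U = 23 → X
  i=26: H-J = 24 → Y
  i=27: C-I = 20 → U
  i=28: J-U = 15 → P
  i=29: N-C = 11 → L
  i=30: K-Q = 20 → U
  i=31: B-E = 23 → X
  shifts repeat with period 6: UXYUPL

UXYUPL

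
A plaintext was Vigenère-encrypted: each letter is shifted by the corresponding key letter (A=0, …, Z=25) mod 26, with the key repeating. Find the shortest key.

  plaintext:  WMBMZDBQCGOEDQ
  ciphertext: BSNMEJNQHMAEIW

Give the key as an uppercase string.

FGMA

  i= 0: B-W =  5 → F
  i= 1: S-M =  6 → G
  i= 2: N-B = 12 → M
  i= 3: M-M =  0 → A
  i= 4: E-Z =  5 → F
  i= 5: J-D =  6 → G
  i= 6: N-B = 12 → M
  i= 7: Q-Q =  0 → A
  i= 8: H-C =  5 → F
  i= 9: M-G =  6 → G
  i=10: A-O = 12 → M
  i=11: E-E =  0 → A
  i=12: I-D =  5 → F
  i=13: W-Q =  6 → G
  shifts repeat with period 4: FGMA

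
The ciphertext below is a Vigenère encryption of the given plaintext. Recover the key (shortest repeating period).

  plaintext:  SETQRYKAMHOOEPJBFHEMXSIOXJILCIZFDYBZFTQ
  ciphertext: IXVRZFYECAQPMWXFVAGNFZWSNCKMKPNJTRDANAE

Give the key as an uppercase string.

  i= 0: I-S = 16 → Q
  i= 1: X-E = 19 → T
  i= 2: V-T =  2 → C
  i= 3: R-Q =  1 → B
  i= 4: Z-R =  8 → I
  i= 5: F-Y =  7 → H
  i= 6: Y-K = 14 → O
  i= 7: E-A =  4 → E
  i= 8: C-M = 16 → Q
  i= 9: A-H = 19 → T
  i=10: Q-O =  2 → C
  i=11: P-O =  1 → B
  i=12: M-E =  8 → I
  i=13: W-P =  7 → H
  i=14: X-J = 14 → O
  i=15: F-B =  4 → E
  i=16: V-F = 16 → Q
  i=17: A-H = 19 → T
  i=18: G-E =  2 → C
  i=19: N-M =  1 → B
  i=20: F-X =  8 → I
  i=21: Z-S =  7 → H
  i=22: W-I = 14 → O
  i=23: S-O =  4 → E
  i=24: N-X = 16 → Q
  i=25: C-J = 19 → T
  i=26: K-I =  2 → C
  i=27: M-L =  1 → B
  i=28: K-C =  8 → I
  i=29: P-I =  7 → H
  i=30: N-Z = 14 → O
  i=31: J-F =  4 → E
  i=32: T-D = 16 → Q
  i=33: R-Y = 19 → T
  i=34: D-B =  2 → C
  i=35: A-Z =  1 → B
  i=36: N-F =  8 → I
  i=37: A-T =  7 → H
  i=38: E-Q = 14 → O
  shifts repeat with period 8: QTCBIHOE

QTCBIHOE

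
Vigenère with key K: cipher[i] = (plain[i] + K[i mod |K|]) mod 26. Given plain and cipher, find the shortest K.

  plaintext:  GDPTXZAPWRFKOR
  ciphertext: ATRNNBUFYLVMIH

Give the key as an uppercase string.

  i= 0: A-G = 20 → U
  i= 1: T-D = 16 → Q
  i= 2: R-P =  2 → C
  i= 3: N-T = 20 → U
  i= 4: N-X = 16 → Q
  i= 5: B-Z =  2 → C
  i= 6: U-A = 20 → U
  i= 7: F-P = 16 → Q
  i= 8: Y-W =  2 → C
  i= 9: L-R = 20 → U
  i=10: V-F = 16 → Q
  i=11: M-K =  2 → C
  i=12: I-O = 20 → U
  i=13: H-R = 16 → Q
  shifts repeat with period 3: UQC

UQC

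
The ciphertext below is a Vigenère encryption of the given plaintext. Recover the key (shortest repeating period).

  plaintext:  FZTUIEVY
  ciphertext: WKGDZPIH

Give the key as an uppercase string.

RLNJ

  i= 0: W-F = 17 → R
  i= 1: K-Z = 11 → L
  i= 2: G-T = 13 → N
  i= 3: D-U =  9 → J
  i= 4: Z-I = 17 → R
  i= 5: P-E = 11 → L
  i= 6: I-V = 13 → N
  i= 7: H-Y =  9 → J
  shifts repeat with period 4: RLNJ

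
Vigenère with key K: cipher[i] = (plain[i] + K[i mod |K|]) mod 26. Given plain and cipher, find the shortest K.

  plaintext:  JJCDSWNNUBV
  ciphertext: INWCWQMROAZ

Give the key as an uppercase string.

  i= 0: I-J = 25 → Z
  i= 1: N-J =  4 → E
  i= 2: W-C = 20 → U
  i= 3: C-D = 25 → Z
  i= 4: W-S =  4 → E
  i= 5: Q-W = 20 → U
  i= 6: M-N = 25 → Z
  i= 7: R-N =  4 → E
  i= 8: O-U = 20 → U
  i= 9: A-B = 25 → Z
  i=10: Z-V =  4 → E
  shifts repeat with period 3: ZEU

ZEU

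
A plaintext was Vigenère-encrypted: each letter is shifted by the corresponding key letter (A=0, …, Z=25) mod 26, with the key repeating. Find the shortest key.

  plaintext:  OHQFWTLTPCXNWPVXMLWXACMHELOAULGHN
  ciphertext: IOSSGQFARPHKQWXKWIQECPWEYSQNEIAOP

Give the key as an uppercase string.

  i= 0: I-O = 20 → U
  i= 1: O-H =  7 → H
  i= 2: S-Q =  2 → C
  i= 3: S-F = 13 → N
  i= 4: G-W = 10 → K
  i= 5: Q-T = 23 → X
  i= 6: F-L = 20 → U
  i= 7: A-T =  7 → H
  i= 8: R-P =  2 → C
  i= 9: P-C = 13 → N
  i=10: H-X = 10 → K
  i=11: K-N = 23 → X
  i=12: Q-W = 20 → U
  i=13: W-P =  7 → H
  i=14: X-V =  2 → C
  i=15: K-X = 13 → N
  i=16: W-M = 10 → K
  i=17: I-L = 23 → X
  i=18: Q-W = 20 → U
  i=19: E-X =  7 → H
  i=20: C-A =  2 → C
  i=21: P-C = 13 → N
  i=22: W-M = 10 → K
  i=23: E-H = 23 → X
  i=24: Y-E = 20 → U
  i=25: S-L =  7 → H
  i=26: Q-O =  2 → C
  i=27: N-A = 13 → N
  i=28: E-U = 10 → K
  i=29: I-L = 23 → X
  i=30: A-G = 20 → U
  i=31: O-H =  7 → H
  i=32: P-N =  2 → C
  shifts repeat with period 6: UHCNKX

UHCNKX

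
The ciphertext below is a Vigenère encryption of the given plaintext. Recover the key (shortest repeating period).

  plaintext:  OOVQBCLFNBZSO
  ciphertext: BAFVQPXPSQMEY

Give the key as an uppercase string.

  i= 0: B-O = 13 → N
  i= 1: A-O = 12 → M
  i= 2: F-V = 10 → K
  i= 3: V-Q =  5 → F
  i= 4: Q-B = 15 → P
  i= 5: P-C = 13 → N
  i= 6: X-L = 12 → M
  i= 7: P-F = 10 → K
  i= 8: S-N =  5 → F
  i= 9: Q-B = 15 → P
  i=10: M-Z = 13 → N
  i=11: E-S = 12 → M
  i=12: Y-O = 10 → K
  shifts repeat with period 5: NMKFP

NMKFP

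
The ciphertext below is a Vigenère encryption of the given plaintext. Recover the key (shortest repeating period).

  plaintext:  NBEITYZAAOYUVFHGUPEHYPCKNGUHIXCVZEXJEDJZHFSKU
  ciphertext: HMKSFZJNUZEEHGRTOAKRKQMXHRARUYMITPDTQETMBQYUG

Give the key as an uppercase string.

ULGKMBKN

  i= 0: H-N = 20 → U
  i= 1: M-B = 11 → L
  i= 2: K-E =  6 → G
  i= 3: S-I = 10 → K
  i= 4: F-T = 12 → M
  i= 5: Z-Y =  1 → B
  i= 6: J-Z = 10 → K
  i= 7: N-A = 13 → N
  i= 8: U-A = 20 → U
  i= 9: Z-O = 11 → L
  i=10: E-Y =  6 → G
  i=11: E-U = 10 → K
  i=12: H-V = 12 → M
  i=13: G-F =  1 → B
  i=14: R-H = 10 → K
  i=15: T-G = 13 → N
  i=16: O-U = 20 → U
  i=17: A-P = 11 → L
  i=18: K-E =  6 → G
  i=19: R-H = 10 → K
  i=20: K-Y = 12 → M
  i=21: Q-P =  1 → B
  i=22: M-C = 10 → K
  i=23: X-K = 13 → N
  i=24: H-N = 20 → U
  i=25: R-G = 11 → L
  i=26: A-U =  6 → G
  i=27: R-H = 10 → K
  i=28: U-I = 12 → M
  i=29: Y-X =  1 → B
  i=30: M-C = 10 → K
  i=31: I-V = 13 → N
  i=32: T-Z = 20 → U
  i=33: P-E = 11 → L
  i=34: D-X =  6 → G
  i=35: T-J = 10 → K
  i=36: Q-E = 12 → M
  i=37: E-D =  1 → B
  i=38: T-J = 10 → K
  i=39: M-Z = 13 → N
  i=40: B-H = 20 → U
  i=41: Q-F = 11 → L
  i=42: Y-S =  6 → G
  i=43: U-K = 10 → K
  i=44: G-U = 12 → M
  shifts repeat with period 8: ULGKMBKN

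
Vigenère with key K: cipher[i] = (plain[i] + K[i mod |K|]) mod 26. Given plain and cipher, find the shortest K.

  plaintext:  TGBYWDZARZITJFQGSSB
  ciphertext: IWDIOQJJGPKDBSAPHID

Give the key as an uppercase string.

PQCKSNKJ

  i= 0: I-T = 15 → P
  i= 1: W-G = 16 → Q
  i= 2: D-B =  2 → C
  i= 3: I-Y = 10 → K
  i= 4: O-W = 18 → S
  i= 5: Q-D = 13 → N
  i= 6: J-Z = 10 → K
  i= 7: J-A =  9 → J
  i= 8: G-R = 15 → P
  i= 9: P-Z = 16 → Q
  i=10: K-I =  2 → C
  i=11: D-T = 10 → K
  i=12: B-J = 18 → S
  i=13: S-F = 13 → N
  i=14: A-Q = 10 → K
  i=15: P-G =  9 → J
  i=16: H-S = 15 → P
  i=17: I-S = 16 → Q
  i=18: D-B =  2 → C
  shifts repeat with period 8: PQCKSNKJ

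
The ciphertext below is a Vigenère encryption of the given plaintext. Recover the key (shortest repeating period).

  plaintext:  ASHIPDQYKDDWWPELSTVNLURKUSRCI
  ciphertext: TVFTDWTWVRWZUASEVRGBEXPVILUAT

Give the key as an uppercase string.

TDYLO

  i= 0: T-A = 19 → T
  i= 1: V-S =  3 → D
  i= 2: F-H = 24 → Y
  i= 3: T-I = 11 → L
  i= 4: D-P = 14 → O
  i= 5: W-D = 19 → T
  i= 6: T-Q =  3 → D
  i= 7: W-Y = 24 → Y
  i= 8: V-K = 11 → L
  i= 9: R-D = 14 → O
  i=10: W-D = 19 → T
  i=11: Z-W =  3 → D
  i=12: U-W = 24 → Y
  i=13: A-P = 11 → L
  i=14: S-E = 14 → O
  i=15: E-L = 19 → T
  i=16: V-S =  3 → D
  i=17: R-T = 24 → Y
  i=18: G-V = 11 → L
  i=19: B-N = 14 → O
  i=20: E-L = 19 → T
  i=21: X-U =  3 → D
  i=22: P-R = 24 → Y
  i=23: V-K = 11 → L
  i=24: I-U = 14 → O
  i=25: L-S = 19 → T
  i=26: U-R =  3 → D
  i=27: A-C = 24 → Y
  i=28: T-I = 11 → L
  shifts repeat with period 5: TDYLO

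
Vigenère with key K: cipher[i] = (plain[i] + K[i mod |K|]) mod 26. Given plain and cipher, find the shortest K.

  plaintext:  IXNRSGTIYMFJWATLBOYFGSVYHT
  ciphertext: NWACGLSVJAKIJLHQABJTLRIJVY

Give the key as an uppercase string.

  i= 0: N-I =  5 → F
  i= 1: W-X = 25 → Z
  i= 2: A-N = 13 → N
  i= 3: C-R = 11 → L
  i= 4: G-S = 14 → O
  i= 5: L-G =  5 → F
  i= 6: S-T = 25 → Z
  i= 7: V-I = 13 → N
  i= 8: J-Y = 11 → L
  i= 9: A-M = 14 → O
  i=10: K-F =  5 → F
  i=11: I-J = 25 → Z
  i=12: J-W = 13 → N
  i=13: L-A = 11 → L
  i=14: H-T = 14 → O
  i=15: Q-L =  5 → F
  i=16: A-B = 25 → Z
  i=17: B-O = 13 → N
  i=18: J-Y = 11 → L
  i=19: T-F = 14 → O
  i=20: L-G =  5 → F
  i=21: R-S = 25 → Z
  i=22: I-V = 13 → N
  i=23: J-Y = 11 → L
  i=24: V-H = 14 → O
  i=25: Y-T =  5 → F
  shifts repeat with period 5: FZNLO

FZNLO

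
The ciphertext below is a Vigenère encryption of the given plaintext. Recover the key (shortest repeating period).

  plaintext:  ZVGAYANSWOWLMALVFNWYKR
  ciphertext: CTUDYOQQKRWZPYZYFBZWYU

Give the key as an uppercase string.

  i= 0: C-Z =  3 → D
  i= 1: T-V = 24 → Y
  i= 2: U-G = 14 → O
  i= 3: D-A =  3 → D
  i= 4: Y-Y =  0 → A
  i= 5: O-A = 14 → O
  i= 6: Q-N =  3 → D
  i= 7: Q-S = 24 → Y
  i= 8: K-W = 14 → O
  i= 9: R-O =  3 → D
  i=10: W-W =  0 → A
  i=11: Z-L = 14 → O
  i=12: P-M =  3 → D
  i=13: Y-A = 24 → Y
  i=14: Z-L = 14 → O
  i=15: Y-V =  3 → D
  i=16: F-F =  0 → A
  i=17: B-N = 14 → O
  i=18: Z-W =  3 → D
  i=19: W-Y = 24 → Y
  i=20: Y-K = 14 → O
  i=21: U-R =  3 → D
  shifts repeat with period 6: DYODAO

DYODAO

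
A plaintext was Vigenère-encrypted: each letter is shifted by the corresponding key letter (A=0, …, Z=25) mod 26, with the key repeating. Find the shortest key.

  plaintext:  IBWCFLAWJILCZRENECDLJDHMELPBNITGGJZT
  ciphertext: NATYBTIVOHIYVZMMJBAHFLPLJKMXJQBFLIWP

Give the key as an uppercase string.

FZXWWIIZ

  i= 0: N-I =  5 → F
  i= 1: A-B = 25 → Z
  i= 2: T-W = 23 → X
  i= 3: Y-C = 22 → W
  i= 4: B-F = 22 → W
  i= 5: T-L =  8 → I
  i= 6: I-A =  8 → I
  i= 7: V-W = 25 → Z
  i= 8: O-J =  5 → F
  i= 9: H-I = 25 → Z
  i=10: I-L = 23 → X
  i=11: Y-C = 22 → W
  i=12: V-Z = 22 → W
  i=13: Z-R =  8 → I
  i=14: M-E =  8 → I
  i=15: M-N = 25 → Z
  i=16: J-E =  5 → F
  i=17: B-C = 25 → Z
  i=18: A-D = 23 → X
  i=19: H-L = 22 → W
  i=20: F-J = 22 → W
  i=21: L-D =  8 → I
  i=22: P-H =  8 → I
  i=23: L-M = 25 → Z
  i=24: J-E =  5 → F
  i=25: K-L = 25 → Z
  i=26: M-P = 23 → X
  i=27: X-B = 22 → W
  i=28: J-N = 22 → W
  i=29: Q-I =  8 → I
  i=30: B-T =  8 → I
  i=31: F-G = 25 → Z
  i=32: L-G =  5 → F
  i=33: I-J = 25 → Z
  i=34: W-Z = 23 → X
  i=35: P-T = 22 → W
  shifts repeat with period 8: FZXWWIIZ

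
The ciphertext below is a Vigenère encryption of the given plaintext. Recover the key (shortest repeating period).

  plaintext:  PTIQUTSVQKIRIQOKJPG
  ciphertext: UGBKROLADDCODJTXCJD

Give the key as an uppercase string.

FNTUXVT

  i= 0: U-P =  5 → F
  i= 1: G-T = 13 → N
  i= 2: B-I = 19 → T
  i= 3: K-Q = 20 → U
  i= 4: R-U = 23 → X
  i= 5: O-T = 21 → V
  i= 6: L-S = 19 → T
  i= 7: A-V =  5 → F
  i= 8: D-Q = 13 → N
  i= 9: D-K = 19 → T
  i=10: C-I = 20 → U
  i=11: O-R = 23 → X
  i=12: D-I = 21 → V
  i=13: J-Q = 19 → T
  i=14: T-O =  5 → F
  i=15: X-K = 13 → N
  i=16: C-J = 19 → T
  i=17: J-P = 20 → U
  i=18: D-G = 23 → X
  shifts repeat with period 7: FNTUXVT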